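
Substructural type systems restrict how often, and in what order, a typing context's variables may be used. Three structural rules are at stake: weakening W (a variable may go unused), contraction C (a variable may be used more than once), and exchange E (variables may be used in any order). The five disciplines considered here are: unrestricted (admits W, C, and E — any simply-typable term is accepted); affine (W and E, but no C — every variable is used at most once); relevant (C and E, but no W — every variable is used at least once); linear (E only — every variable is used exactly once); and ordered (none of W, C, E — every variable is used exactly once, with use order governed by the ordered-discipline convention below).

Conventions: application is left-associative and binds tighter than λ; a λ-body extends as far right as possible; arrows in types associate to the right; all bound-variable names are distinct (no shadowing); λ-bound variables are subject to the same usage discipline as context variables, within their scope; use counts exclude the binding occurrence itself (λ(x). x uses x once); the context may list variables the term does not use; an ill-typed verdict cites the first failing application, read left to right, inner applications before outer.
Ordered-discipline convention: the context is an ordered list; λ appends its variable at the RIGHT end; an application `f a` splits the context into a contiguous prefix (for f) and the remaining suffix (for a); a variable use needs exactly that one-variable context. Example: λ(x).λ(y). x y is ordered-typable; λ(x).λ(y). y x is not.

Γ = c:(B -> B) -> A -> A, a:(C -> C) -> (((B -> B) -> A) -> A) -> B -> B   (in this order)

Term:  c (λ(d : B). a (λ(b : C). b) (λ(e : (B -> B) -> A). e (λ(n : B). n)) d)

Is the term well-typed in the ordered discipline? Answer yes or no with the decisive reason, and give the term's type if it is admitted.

yes — one use each (c, a, d, b, e, n); ordered split holds; term : A -> A
counts: c: 1×, a: 1×, d (λ-bound): 1×, b (λ-bound): 1×, e (λ-bound): 1×, n (λ-bound): 1×
left-to-right use order: c, a, b, e, n, d
typing: well-typed — term : A -> A
across the five disciplines: ordered ✓ | linear ✓ | affine ✓ | relevant ✓ | unrestricted ✓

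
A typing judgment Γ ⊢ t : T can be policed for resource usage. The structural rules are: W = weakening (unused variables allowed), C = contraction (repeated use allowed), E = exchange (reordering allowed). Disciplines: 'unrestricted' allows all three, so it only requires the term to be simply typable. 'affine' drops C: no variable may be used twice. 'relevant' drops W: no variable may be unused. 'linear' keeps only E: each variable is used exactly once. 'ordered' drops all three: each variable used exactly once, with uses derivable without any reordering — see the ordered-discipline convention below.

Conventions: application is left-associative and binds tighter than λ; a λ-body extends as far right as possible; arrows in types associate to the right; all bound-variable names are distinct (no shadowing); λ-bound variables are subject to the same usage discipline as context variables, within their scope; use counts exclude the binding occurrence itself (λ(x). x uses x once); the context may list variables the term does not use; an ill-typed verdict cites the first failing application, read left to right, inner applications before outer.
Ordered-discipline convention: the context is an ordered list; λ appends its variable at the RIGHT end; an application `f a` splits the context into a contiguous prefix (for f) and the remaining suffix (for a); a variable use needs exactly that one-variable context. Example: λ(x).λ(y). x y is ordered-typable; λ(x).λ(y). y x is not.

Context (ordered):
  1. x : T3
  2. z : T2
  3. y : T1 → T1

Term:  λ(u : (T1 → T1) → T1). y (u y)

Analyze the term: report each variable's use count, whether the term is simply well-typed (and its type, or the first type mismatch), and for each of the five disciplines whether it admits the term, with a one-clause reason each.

use counts: x ×0; z ×0; y ×2; u [bound] ×1
left-to-right use order: y, u, y
typing: the term checks, with type ((T1 → T1) → T1) → T1
ordered: ✗, uses contraction: y ×2; needs weakening: x, z unused
linear: ✗, uses contraction: y ×2; needs weakening: x, z unused
affine: ✗, uses contraction: y ×2
relevant: ✗, needs weakening: x, z unused
unrestricted: ✓, type-checks (((T1 → T1) → T1) → T1) and nothing is barred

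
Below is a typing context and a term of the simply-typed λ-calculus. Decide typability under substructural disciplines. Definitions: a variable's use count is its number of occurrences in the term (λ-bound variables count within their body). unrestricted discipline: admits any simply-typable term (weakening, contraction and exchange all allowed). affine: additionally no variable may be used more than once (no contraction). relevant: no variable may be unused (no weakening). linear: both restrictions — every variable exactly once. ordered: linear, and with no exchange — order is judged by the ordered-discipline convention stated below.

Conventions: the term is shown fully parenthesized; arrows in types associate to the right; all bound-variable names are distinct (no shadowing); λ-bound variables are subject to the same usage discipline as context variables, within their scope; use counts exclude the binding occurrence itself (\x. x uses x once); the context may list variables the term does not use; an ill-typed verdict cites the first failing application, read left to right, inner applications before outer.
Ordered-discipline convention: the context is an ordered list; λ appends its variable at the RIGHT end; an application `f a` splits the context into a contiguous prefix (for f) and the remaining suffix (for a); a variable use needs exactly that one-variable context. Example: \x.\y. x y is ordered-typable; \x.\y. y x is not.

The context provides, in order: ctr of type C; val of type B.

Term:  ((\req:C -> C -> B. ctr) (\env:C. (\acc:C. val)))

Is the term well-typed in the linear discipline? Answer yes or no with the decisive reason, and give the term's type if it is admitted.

no — req, env, acc left unused
usage: ctr=1, val=1, req (bound)=0, env (bound)=0, acc (bound)=0
order of uses: ctr, val
typing: the term checks, with type C
summary: ordered ✗, linear ✗, affine ✓, relevant ✗, unrestricted ✓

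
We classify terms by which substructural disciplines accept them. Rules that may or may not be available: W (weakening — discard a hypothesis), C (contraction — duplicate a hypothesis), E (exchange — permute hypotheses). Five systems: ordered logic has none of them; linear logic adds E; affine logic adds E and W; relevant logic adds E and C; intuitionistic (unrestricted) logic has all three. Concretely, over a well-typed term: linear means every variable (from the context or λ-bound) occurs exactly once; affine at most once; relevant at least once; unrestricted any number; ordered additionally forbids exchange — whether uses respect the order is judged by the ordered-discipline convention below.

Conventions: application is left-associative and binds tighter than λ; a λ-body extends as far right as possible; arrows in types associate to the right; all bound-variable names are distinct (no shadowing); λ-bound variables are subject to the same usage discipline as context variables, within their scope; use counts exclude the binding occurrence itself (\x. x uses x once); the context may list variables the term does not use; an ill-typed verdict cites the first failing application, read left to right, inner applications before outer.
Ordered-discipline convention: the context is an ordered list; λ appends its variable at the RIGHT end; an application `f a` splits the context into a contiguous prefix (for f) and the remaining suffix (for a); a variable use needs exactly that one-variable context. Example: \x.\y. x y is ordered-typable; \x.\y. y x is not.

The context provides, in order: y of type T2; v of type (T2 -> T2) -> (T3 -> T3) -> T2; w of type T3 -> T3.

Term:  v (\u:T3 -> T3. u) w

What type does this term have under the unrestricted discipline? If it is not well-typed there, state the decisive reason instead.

not well-typed under unrestricted — fails simple typing
usage: y: 0; v: 1; w: 1; u (bound): 1
use order (left to right): v, u, w
typing: ill-typed: an application expects T2 -> T2 but receives (T3 -> T3) -> T3 -> T3
across the five disciplines: ordered ✗; linear ✗; affine ✗; relevant ✗; unrestricted ✗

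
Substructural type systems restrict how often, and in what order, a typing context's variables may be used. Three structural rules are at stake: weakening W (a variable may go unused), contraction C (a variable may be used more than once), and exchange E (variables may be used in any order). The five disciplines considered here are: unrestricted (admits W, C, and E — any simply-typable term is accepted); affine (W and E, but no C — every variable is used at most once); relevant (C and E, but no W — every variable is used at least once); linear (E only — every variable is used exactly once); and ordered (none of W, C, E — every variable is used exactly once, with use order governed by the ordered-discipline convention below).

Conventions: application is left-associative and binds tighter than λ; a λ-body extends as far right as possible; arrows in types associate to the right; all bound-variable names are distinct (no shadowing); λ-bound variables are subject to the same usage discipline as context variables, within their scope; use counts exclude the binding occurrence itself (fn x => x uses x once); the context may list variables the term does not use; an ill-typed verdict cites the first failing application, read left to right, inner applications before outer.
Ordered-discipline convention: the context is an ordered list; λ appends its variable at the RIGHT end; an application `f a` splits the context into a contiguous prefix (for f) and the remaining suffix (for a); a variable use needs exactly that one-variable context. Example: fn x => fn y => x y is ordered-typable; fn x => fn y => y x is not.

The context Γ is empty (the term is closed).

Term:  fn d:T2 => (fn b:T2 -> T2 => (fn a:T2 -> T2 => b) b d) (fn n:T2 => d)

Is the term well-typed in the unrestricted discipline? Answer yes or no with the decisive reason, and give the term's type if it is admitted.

yes — type-checks (T2 -> T2) and nothing is barred; term : T2 -> T2
use counts: d (bound): 2, b (bound): 2, a (bound): 0, n (bound): 0
use order (left to right): b, b, d, d
typing: the term checks, with type T2 -> T2
across the five disciplines: ordered ✗ · linear ✗ · affine ✗ · relevant ✗ · unrestricted ✓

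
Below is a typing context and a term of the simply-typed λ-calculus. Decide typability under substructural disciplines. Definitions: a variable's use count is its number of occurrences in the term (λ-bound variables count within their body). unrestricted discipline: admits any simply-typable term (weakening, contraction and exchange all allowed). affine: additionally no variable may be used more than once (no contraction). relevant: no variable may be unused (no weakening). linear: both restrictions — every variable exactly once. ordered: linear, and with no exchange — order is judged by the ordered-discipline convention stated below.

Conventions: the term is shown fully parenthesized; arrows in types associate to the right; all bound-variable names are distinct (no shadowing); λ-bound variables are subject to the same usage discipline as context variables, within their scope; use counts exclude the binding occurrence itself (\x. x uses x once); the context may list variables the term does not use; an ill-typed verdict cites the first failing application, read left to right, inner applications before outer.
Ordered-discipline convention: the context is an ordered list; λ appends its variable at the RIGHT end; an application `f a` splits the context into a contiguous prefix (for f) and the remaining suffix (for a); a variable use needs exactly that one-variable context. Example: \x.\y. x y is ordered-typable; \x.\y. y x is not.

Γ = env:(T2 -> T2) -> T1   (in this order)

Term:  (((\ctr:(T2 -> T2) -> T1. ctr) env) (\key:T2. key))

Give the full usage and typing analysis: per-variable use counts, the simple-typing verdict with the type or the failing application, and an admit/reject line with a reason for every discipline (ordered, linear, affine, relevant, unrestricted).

variable uses: env: 1; ctr (bound): 1; key (bound): 1
left-to-right use order: ctr, env, key
typing: the term checks, with type T1
ordered ✓ (env, ctr, key once each; derivable with no W/C/E)
linear ✓ (single use per variable (env, ctr, key))
affine ✓ (at most one use each (env, ctr, key))
relevant ✓ (env, ctr, key: all used, weakening unneeded)
unrestricted ✓ (type-checks (T1) and nothing is barred)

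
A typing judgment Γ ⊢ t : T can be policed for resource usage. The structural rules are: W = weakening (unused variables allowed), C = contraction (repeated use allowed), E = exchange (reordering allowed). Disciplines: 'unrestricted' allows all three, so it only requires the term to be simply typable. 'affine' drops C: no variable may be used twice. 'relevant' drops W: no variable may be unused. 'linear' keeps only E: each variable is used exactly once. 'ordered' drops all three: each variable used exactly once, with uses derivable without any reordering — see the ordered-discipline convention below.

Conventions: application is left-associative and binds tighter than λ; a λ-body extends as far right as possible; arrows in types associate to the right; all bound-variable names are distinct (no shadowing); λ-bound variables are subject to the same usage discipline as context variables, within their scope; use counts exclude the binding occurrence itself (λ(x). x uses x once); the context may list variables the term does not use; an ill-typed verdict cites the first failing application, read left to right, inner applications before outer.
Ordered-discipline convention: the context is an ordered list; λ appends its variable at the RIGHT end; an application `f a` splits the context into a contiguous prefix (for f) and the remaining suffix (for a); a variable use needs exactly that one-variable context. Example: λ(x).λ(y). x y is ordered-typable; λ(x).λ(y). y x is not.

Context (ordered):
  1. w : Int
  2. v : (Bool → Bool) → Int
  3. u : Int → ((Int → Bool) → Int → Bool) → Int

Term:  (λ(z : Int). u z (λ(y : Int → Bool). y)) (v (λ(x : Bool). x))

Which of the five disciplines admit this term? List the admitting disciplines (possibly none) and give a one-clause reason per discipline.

admitting disciplines: affine, unrestricted
counts: w ×0; v ×1; u ×1; z (λ-bound) ×1; y (λ-bound) ×1; x (λ-bound) ×1
left-to-right use order: u, z, y, v, x
typing: ✓ — Int
ordered: ✗ — unused: w — weakening required
linear: ✗ — unused: w — weakening required
affine: ✓ — none of w, v, u, z, y, x used more than once
relevant: ✗ — unused: w — weakening required
unrestricted: ✓ — simply typable at Int; W, C, E all held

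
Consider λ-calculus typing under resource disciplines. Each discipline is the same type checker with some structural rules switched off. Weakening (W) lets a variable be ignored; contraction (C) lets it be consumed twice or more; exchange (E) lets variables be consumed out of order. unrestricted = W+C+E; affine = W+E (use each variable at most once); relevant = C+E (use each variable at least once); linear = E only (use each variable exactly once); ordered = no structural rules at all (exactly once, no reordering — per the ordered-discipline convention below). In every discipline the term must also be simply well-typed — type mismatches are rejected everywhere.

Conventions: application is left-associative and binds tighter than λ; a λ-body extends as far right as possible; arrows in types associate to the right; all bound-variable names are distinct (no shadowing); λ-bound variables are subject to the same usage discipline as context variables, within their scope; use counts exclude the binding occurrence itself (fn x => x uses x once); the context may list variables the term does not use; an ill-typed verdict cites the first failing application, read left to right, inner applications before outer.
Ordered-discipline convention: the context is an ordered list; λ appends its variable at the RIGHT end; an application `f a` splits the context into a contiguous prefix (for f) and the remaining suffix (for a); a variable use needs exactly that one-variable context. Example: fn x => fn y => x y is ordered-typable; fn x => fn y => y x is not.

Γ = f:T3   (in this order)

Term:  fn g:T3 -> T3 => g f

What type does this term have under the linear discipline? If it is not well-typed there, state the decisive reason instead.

term : (T3 -> T3) -> T3
variable uses: f: 1, g [bound]: 1
order of uses: g, f
typing: well-typed — term : (T3 -> T3) -> T3
per-discipline verdicts: ordered ✗ | linear ✓ | affine ✓ | relevant ✓ | unrestricted ✓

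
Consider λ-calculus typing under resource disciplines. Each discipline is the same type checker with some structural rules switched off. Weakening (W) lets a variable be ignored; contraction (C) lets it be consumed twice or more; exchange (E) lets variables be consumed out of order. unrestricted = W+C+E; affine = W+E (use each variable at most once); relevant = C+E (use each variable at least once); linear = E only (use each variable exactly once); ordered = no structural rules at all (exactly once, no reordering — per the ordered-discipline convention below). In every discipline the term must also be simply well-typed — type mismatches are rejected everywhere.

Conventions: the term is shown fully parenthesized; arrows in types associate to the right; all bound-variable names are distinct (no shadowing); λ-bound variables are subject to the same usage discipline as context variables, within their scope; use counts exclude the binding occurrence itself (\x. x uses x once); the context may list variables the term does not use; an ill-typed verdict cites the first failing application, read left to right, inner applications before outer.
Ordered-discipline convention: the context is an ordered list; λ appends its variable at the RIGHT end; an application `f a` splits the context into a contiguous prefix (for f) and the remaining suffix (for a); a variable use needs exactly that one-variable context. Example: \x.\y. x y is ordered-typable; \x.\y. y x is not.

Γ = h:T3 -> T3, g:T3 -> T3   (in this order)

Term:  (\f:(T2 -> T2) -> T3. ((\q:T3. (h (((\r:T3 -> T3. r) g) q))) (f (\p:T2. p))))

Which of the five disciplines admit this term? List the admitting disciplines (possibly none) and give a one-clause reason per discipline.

admitted in: ordered, linear, affine, relevant, unrestricted
use counts: h=1, g=1, f (bound)=1, q (bound)=1, r (bound)=1, p (bound)=1
use order (left to right): h, r, g, q, f, p
typing: the term checks, with type ((T2 -> T2) -> T3) -> T3
ordered: ✓ — h, g, f, q, r, p: once each, no exchange needed
linear: ✓ — each of h, g, f, q, r, p used exactly once
affine: ✓ — h, g, f, q, r, p: no repeats, contraction unneeded
relevant: ✓ — at least one use each (h, g, f, q, r, p)
unrestricted: ✓ — typability at ((T2 -> T2) -> T3) -> T3 is all that's needed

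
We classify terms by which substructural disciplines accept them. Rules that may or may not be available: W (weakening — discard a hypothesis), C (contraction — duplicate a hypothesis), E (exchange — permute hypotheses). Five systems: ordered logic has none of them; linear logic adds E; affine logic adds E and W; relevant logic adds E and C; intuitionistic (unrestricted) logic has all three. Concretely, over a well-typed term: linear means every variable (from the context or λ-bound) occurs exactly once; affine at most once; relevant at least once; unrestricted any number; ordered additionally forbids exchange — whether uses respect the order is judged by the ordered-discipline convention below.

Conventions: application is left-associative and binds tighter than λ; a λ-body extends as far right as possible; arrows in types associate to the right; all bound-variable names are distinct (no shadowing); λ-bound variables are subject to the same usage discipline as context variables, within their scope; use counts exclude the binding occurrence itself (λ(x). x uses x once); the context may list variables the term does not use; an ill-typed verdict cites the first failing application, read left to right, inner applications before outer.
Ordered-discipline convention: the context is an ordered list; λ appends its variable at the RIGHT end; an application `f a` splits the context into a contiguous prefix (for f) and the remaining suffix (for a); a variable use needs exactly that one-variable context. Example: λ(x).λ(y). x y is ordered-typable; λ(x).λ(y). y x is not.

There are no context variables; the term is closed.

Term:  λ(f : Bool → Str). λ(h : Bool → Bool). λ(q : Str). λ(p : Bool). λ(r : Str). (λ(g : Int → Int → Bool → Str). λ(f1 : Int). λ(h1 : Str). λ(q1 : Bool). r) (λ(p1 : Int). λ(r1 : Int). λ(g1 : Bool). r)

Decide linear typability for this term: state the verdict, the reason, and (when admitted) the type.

no — repeated use of r ×2; needs weakening: f, h, q, p, g, f1, h1, q1, p1, r1, g1 unused
usage: f (λ-bound) ×0; h (λ-bound) ×0; q (λ-bound) ×0; p (λ-bound) ×0; r (λ-bound) ×2; g (λ-bound) ×0; f1 (λ-bound) ×0; h1 (λ-bound) ×0; q1 (λ-bound) ×0; p1 (λ-bound) ×0; r1 (λ-bound) ×0; g1 (λ-bound) ×0
uses in reading order: r, r
typing: ✓ — (Bool → Str) → (Bool → Bool) → Str → Bool → Str → Int → Str → Bool → Str
per-discipline verdicts: ordered ✗ · linear ✗ · affine ✗ · relevant ✗ · unrestricted ✓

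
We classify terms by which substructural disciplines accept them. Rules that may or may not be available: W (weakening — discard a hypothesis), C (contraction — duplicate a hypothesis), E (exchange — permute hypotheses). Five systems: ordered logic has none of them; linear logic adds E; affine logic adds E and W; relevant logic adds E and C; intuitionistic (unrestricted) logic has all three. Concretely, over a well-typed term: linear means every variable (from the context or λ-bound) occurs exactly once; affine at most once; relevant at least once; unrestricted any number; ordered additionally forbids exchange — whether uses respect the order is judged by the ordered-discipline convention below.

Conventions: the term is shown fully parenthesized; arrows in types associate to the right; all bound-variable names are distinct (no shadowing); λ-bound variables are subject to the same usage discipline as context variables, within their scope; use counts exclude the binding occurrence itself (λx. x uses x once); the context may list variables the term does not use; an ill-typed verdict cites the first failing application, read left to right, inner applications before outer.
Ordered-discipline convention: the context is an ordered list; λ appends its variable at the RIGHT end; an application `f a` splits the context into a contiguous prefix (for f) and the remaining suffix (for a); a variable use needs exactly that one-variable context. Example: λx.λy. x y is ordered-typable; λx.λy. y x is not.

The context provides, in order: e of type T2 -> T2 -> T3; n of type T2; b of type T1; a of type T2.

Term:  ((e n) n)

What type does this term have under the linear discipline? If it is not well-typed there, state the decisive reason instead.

not well-typed under linear — needs contraction — n ×2; unused: b, a — weakening required
use counts: e=1; n=2; b=0; a=0
uses in reading order: e, n, n
typing: the term checks, with type T3
all disciplines: ordered ✗ · linear ✗ · affine ✗ · relevant ✗ · unrestricted ✓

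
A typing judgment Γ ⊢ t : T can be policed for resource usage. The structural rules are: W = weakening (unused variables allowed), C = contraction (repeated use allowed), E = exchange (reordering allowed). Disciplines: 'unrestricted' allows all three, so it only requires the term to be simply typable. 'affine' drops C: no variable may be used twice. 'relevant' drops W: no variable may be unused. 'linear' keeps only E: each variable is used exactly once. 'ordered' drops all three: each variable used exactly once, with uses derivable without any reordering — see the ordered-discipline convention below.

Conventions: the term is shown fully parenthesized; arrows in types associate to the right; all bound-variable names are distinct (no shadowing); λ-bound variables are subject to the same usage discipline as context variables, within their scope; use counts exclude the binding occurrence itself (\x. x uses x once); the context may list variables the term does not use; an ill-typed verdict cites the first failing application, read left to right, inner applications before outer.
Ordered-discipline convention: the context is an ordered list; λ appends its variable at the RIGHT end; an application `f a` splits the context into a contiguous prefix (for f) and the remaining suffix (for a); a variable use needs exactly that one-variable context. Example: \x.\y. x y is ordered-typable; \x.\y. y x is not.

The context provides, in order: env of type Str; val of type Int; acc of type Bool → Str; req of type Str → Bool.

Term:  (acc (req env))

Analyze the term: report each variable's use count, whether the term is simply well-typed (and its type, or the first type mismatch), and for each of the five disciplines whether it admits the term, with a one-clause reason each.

usage: env=1; val=0; acc=1; req=1
use order (left to right): acc, req, env
typing: ✓ — Str
ordered: ✗, needs weakening: val unused
linear: ✗, needs weakening: val unused
affine: ✓, none of env, val, acc, req used more than once
relevant: ✗, needs weakening: val unused
unrestricted: ✓, simply typable at Str; W, C, E all held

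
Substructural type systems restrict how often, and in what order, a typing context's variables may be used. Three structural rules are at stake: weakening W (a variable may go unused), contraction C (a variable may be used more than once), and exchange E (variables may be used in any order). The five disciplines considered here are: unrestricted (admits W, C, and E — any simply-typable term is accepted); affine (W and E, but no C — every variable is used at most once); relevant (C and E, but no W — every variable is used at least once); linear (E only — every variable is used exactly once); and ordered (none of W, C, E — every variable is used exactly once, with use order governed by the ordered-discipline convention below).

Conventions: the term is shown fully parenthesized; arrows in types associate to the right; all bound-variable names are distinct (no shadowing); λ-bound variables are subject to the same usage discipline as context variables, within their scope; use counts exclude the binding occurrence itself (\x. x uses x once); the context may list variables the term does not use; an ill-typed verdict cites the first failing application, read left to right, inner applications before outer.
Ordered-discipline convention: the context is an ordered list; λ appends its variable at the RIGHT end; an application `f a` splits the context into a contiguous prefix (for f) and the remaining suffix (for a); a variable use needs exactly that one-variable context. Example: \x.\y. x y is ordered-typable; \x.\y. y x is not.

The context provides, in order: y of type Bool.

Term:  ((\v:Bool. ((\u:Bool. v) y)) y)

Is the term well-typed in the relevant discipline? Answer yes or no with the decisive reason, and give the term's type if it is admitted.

no — needs weakening: u unused
variable uses: y=2; v (bound)=1; u (bound)=0
uses in reading order: v, y, y
typing: well-typed — term : Bool
across the five disciplines: ordered ✗ | linear ✗ | affine ✗ | relevant ✗ | unrestricted ✓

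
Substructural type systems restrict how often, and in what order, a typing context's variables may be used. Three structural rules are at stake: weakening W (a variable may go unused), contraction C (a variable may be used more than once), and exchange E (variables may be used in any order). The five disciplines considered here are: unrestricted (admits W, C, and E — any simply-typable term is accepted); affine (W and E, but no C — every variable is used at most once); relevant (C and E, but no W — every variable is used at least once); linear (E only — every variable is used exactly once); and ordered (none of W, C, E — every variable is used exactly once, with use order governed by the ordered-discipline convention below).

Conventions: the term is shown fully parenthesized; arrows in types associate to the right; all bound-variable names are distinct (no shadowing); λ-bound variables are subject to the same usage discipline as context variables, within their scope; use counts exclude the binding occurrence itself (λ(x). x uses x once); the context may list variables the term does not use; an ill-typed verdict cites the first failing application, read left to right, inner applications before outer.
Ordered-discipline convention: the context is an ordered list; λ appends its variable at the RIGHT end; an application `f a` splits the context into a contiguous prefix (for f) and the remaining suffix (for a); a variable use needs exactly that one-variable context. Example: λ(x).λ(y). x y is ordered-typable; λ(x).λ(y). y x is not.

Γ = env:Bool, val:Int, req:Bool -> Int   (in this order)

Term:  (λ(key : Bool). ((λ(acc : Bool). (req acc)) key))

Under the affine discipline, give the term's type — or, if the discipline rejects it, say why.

term : Bool -> Int
usage: env ×0; val ×0; req ×1; key (bound) ×1; acc (bound) ×1
uses in reading order: req, acc, key
typing: well-typed at Bool -> Int
across the five disciplines: ordered ✗; linear ✗; affine ✓; relevant ✗; unrestricted ✓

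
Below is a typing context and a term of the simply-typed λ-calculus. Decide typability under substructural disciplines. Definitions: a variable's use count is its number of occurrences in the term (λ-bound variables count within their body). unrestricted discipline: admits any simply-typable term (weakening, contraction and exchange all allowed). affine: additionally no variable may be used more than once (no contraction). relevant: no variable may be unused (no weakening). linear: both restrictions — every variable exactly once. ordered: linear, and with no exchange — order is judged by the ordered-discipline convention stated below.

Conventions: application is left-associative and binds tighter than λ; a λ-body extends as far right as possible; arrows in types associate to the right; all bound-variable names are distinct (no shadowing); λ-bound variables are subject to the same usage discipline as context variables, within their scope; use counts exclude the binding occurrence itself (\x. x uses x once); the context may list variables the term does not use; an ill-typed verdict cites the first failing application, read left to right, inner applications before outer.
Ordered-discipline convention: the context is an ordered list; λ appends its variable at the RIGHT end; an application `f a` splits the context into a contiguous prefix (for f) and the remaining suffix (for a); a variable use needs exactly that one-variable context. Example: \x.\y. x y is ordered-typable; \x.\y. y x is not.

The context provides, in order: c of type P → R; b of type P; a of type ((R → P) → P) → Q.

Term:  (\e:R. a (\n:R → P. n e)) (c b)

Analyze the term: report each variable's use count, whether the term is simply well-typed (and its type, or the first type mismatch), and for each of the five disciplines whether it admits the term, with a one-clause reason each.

counts: c=1; b=1; a=1; e (λ-bound)=1; n (λ-bound)=1
order of uses: a, n, e, c, b
typing: the term checks, with type Q
ordered: ✗, no ordered split (uses run a, n, e, c, b)
linear: ✓, each of c, b, a, e, n used exactly once
affine: ✓, no duplicate uses among c, b, a, e, n
relevant: ✓, at least one use each (c, b, a, e, n)
unrestricted: ✓, typability at Q is all that's needed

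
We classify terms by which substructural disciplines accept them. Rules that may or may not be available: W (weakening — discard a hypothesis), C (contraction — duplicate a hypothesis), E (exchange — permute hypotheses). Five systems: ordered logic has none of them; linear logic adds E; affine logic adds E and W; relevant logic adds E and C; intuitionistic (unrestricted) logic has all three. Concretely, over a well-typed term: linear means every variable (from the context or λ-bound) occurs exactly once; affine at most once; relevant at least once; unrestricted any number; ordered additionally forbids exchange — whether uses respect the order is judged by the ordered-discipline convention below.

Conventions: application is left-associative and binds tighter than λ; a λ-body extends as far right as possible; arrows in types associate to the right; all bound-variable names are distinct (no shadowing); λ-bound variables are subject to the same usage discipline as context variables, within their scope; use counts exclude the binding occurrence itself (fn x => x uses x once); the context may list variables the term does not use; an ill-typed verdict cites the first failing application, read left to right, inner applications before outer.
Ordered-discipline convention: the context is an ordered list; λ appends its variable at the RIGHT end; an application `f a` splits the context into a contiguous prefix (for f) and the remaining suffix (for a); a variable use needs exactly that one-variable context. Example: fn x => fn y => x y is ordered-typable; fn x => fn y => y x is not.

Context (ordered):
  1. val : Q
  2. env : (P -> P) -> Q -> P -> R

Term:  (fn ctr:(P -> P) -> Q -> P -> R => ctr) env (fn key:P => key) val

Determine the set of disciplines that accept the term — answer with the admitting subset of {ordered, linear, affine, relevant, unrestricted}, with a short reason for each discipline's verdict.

admitting disciplines: linear, affine, relevant, unrestricted
usage: val: 1; env: 1; ctr (bound): 1; key (bound): 1
order of uses: ctr, env, key, val
typing: the term checks, with type P -> R
ordered: ✗, no ordered split (uses run ctr, env, key, val)
linear: ✓, exactly-once usage across val, env, ctr, key
affine: ✓, val, env, ctr, key: no repeats, contraction unneeded
relevant: ✓, val, env, ctr, key: all used, weakening unneeded
unrestricted: ✓, type-checks (P -> R) and nothing is barred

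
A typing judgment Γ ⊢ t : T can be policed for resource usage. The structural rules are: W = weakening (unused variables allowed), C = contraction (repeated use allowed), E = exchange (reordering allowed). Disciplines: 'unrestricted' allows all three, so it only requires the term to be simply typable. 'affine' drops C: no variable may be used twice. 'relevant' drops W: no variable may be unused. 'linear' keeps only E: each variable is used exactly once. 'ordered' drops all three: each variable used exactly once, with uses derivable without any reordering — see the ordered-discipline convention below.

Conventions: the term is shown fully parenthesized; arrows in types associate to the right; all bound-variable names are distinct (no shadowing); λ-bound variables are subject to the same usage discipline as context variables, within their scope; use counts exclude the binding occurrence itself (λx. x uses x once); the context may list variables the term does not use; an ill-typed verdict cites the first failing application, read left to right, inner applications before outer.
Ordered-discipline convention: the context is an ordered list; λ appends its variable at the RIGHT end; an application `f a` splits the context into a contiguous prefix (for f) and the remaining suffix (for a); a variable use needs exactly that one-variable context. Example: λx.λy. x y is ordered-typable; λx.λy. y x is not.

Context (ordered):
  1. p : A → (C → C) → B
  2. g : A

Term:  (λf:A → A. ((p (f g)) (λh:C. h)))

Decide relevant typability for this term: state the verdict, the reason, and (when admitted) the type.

yes — at least one use each (p, g, f, h); term : (A → A) → B
variable uses: p: 1, g: 1, f [bound]: 1, h [bound]: 1
order of uses: p, f, g, h
typing: ✓ — (A → A) → B
summary: ordered ✗, linear ✓, affine ✓, relevant ✓, unrestricted ✓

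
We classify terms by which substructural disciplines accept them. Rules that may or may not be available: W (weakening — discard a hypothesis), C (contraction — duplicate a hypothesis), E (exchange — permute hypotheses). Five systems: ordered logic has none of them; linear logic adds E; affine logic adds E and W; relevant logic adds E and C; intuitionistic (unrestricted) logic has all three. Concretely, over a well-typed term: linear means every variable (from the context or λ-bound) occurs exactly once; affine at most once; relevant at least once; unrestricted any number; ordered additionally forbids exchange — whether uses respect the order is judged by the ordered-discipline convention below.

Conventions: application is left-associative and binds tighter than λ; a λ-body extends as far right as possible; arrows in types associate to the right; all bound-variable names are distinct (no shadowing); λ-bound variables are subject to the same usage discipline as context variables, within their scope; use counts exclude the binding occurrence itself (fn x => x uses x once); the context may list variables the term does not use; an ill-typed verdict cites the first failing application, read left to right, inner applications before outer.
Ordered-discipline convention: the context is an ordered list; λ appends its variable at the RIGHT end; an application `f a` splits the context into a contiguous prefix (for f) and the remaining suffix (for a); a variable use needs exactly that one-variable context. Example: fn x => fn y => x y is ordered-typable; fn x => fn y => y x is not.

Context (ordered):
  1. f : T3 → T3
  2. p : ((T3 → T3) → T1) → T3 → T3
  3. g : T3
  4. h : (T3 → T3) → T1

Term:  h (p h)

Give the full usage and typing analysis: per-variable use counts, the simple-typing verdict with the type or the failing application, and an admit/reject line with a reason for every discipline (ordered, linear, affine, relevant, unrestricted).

usage: f=0, p=1, g=0, h=2
uses in reading order: h, p, h
typing: well-typed at T1
ordered: ✗ — uses contraction: h ×2; needs weakening: f, g unused
linear: ✗ — uses contraction: h ×2; needs weakening: f, g unused
affine: ✗ — uses contraction: h ×2
relevant: ✗ — needs weakening: f, g unused
unrestricted: ✓ — well-typed at T1; no restrictions here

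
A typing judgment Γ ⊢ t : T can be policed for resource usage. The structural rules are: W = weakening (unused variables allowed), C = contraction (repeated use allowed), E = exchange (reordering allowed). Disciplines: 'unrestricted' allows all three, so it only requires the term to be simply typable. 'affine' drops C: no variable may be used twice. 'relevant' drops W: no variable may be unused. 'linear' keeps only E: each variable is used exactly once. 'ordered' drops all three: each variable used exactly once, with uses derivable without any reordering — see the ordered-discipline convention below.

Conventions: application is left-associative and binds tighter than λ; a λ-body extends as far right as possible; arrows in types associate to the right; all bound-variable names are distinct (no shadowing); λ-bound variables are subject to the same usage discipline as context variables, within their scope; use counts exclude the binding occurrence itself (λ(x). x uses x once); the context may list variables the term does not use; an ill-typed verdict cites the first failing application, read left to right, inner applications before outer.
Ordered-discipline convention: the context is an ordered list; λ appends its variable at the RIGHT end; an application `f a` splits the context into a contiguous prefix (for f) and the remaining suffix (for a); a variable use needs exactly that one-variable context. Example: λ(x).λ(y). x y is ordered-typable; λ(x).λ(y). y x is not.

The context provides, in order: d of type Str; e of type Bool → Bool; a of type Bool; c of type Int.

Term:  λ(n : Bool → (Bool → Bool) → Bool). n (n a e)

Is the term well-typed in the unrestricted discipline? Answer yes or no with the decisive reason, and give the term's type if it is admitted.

yes — well-typed at (Bool → (Bool → Bool) → Bool) → (Bool → Bool) → Bool; no restrictions here; term : (Bool → (Bool → Bool) → Bool) → (Bool → Bool) → Bool
usage: d=0; e=1; a=1; c=0; n [bound]=2
left-to-right use order: n, n, a, e
typing: well-typed — term : (Bool → (Bool → Bool) → Bool) → (Bool → Bool) → Bool
all disciplines: ordered ✗, linear ✗, affine ✗, relevant ✗, unrestricted ✓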